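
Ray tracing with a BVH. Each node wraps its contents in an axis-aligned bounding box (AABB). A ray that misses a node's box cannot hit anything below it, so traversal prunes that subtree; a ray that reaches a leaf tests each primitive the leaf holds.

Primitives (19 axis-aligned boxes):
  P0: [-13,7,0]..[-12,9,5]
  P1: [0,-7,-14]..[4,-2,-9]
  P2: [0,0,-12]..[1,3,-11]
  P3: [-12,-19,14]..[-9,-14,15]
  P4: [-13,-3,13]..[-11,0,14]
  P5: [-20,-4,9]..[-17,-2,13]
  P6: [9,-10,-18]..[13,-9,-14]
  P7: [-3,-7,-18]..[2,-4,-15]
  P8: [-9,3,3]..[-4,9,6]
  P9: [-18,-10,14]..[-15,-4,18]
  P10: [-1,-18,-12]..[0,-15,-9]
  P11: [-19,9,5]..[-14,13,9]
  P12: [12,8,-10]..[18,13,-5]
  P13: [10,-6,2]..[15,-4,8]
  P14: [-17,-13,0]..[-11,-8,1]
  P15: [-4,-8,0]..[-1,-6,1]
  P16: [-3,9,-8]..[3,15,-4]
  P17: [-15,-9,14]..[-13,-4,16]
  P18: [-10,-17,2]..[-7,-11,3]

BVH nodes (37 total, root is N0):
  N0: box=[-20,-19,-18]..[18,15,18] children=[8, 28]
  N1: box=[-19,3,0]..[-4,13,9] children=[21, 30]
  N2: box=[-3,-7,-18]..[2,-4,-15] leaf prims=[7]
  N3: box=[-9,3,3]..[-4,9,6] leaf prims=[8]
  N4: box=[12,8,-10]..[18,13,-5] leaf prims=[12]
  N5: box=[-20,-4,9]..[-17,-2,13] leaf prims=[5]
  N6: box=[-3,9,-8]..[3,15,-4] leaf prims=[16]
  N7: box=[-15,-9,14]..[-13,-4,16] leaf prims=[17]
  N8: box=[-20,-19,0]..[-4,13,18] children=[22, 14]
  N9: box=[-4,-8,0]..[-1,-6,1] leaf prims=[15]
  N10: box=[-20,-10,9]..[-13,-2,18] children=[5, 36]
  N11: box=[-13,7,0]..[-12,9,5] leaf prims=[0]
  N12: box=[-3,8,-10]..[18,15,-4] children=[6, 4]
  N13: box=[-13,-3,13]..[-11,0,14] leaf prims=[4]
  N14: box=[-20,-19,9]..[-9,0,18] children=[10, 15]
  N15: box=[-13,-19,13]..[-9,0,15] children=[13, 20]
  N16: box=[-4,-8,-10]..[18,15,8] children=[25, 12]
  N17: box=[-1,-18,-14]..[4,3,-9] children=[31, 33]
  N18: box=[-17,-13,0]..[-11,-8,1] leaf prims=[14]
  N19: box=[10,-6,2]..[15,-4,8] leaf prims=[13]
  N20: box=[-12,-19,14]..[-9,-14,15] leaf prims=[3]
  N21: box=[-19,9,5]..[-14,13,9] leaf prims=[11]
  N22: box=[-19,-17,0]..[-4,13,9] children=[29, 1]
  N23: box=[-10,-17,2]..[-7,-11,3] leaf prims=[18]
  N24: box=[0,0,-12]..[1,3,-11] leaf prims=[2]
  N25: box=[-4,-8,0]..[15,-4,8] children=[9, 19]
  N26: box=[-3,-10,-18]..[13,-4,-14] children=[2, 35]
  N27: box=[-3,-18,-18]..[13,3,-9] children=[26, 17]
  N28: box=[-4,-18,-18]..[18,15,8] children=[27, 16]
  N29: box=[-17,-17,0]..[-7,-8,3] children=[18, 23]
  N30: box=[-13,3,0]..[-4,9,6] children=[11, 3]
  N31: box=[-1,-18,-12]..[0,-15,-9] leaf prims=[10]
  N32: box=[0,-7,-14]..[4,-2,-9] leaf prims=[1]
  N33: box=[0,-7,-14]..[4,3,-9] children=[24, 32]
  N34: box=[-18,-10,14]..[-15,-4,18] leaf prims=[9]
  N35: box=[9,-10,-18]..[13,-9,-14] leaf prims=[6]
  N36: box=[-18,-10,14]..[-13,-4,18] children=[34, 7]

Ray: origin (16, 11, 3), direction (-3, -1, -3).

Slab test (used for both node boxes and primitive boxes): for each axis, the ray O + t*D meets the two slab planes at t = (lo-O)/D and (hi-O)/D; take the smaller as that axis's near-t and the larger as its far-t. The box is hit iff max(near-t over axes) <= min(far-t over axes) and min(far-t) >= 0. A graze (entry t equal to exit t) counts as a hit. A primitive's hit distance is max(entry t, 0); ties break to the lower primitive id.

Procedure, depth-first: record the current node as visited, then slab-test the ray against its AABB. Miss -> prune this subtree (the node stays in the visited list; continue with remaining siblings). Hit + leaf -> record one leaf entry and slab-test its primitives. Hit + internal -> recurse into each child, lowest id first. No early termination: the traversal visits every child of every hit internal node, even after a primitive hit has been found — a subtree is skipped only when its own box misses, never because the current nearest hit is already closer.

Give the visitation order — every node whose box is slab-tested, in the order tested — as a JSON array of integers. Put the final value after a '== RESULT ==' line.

Trace the traversal:
N0 x:[-2/3,12] y:[-4,30] z:[-5,7] -> hit [-2/3,7], descend [8, 28]
  N8 x:[20/3,12] y:[-2,30] z:[-5,1] -> miss, prune
  N28 x:[-2/3,20/3] y:[-4,29] z:[-5/3,7] -> hit [-2/3,20/3], descend [16, 27]
    N16 x:[-2/3,20/3] y:[-4,19] z:[-5/3,13/3] -> hit [-2/3,13/3], descend [12, 25]
      N12 x:[-2/3,19/3] y:[-4,3] z:[7/3,13/3] -> hit [7/3,3], descend [4, 6]
        N4 x:[-2/3,4/3] y:[-2,3] z:[8/3,13/3] -> miss, prune
        N6 x:[13/3,19/3] y:[-4,2] z:[7/3,11/3] -> miss, prune
      N25 x:[1/3,20/3] y:[15,19] z:[-5/3,1] -> miss, prune
    N27 x:[1,19/3] y:[8,29] z:[4,7] -> miss, prune

Summary -> nodes [0, 8, 28, 16, 12, 4, 6, 25, 27]; box-tests=9; leaf-entries=0; first=miss

== RESULT ==
[0, 8, 28, 16, 12, 4, 6, 25, 27]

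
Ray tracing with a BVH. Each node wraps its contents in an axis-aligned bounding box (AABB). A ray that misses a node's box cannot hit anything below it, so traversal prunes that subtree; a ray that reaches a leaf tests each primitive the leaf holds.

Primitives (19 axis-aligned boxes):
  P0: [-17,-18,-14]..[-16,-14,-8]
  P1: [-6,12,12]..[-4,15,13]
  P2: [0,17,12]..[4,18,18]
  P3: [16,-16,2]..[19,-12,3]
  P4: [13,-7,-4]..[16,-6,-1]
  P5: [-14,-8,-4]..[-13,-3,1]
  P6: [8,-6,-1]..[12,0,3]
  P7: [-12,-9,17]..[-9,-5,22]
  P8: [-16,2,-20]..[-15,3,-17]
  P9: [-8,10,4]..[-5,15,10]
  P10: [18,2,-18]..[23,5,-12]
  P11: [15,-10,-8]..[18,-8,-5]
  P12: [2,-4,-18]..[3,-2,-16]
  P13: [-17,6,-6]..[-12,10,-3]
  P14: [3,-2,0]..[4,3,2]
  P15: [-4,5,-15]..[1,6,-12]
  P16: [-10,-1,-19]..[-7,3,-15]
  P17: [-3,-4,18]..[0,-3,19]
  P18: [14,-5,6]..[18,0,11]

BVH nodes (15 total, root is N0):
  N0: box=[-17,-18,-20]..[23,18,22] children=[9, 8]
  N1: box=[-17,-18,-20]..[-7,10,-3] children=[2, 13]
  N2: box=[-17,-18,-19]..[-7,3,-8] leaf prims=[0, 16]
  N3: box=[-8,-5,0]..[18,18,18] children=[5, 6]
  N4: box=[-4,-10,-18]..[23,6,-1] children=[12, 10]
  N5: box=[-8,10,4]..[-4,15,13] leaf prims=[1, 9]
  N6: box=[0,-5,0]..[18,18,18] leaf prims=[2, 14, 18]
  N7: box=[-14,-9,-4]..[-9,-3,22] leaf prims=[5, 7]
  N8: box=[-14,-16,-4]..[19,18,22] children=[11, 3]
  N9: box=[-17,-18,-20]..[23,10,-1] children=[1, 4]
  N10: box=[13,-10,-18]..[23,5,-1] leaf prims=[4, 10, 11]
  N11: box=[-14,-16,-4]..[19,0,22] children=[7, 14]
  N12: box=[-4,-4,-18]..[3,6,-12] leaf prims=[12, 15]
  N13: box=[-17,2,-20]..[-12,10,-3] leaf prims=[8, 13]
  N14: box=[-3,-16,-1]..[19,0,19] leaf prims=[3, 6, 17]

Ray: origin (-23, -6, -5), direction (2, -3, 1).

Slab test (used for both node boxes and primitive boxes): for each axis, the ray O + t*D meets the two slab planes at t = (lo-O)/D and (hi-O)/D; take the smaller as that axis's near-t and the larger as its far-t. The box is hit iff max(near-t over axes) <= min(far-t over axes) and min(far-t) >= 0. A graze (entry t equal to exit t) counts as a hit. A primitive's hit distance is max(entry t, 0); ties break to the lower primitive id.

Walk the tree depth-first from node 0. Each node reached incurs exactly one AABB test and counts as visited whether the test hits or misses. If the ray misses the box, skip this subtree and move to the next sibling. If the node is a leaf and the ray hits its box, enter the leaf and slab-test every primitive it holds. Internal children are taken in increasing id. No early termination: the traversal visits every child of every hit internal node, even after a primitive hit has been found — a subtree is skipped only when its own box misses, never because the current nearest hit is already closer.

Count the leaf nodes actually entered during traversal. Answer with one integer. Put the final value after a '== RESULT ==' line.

Walk:
N0 x:[3,23] y:[-8,4] z:[-15,27] -> hit [3,4], descend [8, 9]
  N8 x:[9/2,21] y:[-8,10/3] z:[1,27] -> miss, prune
  N9 x:[3,23] y:[-16/3,4] z:[-15,4] -> hit [3,4], descend [1, 4]
    N1 x:[3,8] y:[-16/3,4] z:[-15,2] -> miss, prune
    N4 x:[19/2,23] y:[-4,4/3] z:[-13,4] -> miss, prune

Visited [0, 8, 9, 1, 4]. Tests: 5 box, 0 leaf. Nearest: miss.

== RESULT ==
0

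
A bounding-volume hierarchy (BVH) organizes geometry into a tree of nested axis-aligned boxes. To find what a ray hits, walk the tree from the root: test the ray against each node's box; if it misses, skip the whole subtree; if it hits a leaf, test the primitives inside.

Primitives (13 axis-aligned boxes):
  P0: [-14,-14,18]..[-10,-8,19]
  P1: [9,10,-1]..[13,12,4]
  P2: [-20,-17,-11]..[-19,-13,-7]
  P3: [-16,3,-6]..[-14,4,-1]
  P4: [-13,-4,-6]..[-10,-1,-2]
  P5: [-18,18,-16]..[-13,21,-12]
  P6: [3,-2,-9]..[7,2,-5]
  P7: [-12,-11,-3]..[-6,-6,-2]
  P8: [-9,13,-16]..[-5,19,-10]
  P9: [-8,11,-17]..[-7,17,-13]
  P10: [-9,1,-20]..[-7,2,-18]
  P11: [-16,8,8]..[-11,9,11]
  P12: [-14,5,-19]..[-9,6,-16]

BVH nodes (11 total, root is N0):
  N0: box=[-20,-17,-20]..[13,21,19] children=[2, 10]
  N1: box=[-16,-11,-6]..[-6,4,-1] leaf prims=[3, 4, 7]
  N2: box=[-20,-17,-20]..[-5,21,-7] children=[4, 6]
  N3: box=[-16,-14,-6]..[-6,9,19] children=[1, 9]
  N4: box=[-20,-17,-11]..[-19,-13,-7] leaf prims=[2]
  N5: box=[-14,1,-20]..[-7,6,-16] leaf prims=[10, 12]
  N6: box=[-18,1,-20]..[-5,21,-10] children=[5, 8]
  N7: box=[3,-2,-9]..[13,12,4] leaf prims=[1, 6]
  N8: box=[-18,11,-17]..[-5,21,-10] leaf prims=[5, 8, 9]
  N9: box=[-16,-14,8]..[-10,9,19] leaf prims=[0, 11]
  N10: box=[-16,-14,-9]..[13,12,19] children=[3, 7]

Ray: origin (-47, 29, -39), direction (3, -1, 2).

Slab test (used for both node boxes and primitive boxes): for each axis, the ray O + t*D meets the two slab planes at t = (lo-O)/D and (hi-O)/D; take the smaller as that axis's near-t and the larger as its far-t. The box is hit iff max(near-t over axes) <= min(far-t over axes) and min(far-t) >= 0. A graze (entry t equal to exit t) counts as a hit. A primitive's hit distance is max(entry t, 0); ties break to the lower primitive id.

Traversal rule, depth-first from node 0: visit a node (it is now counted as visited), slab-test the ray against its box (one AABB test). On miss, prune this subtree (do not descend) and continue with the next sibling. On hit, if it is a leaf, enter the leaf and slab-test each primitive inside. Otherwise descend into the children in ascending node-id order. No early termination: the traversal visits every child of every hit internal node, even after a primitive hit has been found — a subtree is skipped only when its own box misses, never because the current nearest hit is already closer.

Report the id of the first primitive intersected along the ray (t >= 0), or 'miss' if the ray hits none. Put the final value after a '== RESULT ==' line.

Walk:
N0 x:[9,20] y:[8,46] z:[19/2,29] -> hit [19/2,20], descend [2, 10]
  N2 x:[9,14] y:[8,46] z:[19/2,16] -> hit [19/2,14], descend [4, 6]
    N4 x:[9,28/3] y:[42,46] z:[14,16] -> miss, prune
    N6 x:[29/3,14] y:[8,28] z:[19/2,29/2] -> hit [29/3,14], descend [5, 8]
      N5 x:[11,40/3] y:[23,28] z:[19/2,23/2] -> miss, prune
      N8 x:[29/3,14] y:[8,18] z:[11,29/2] -> hit [11,14] leaf, test {P5(miss), P8@t=38/3, P9@t=13}
  N10 x:[31/3,20] y:[17,43] z:[15,29] -> hit [17,20], descend [3, 7]
    N3 x:[31/3,41/3] y:[20,43] z:[33/2,29] -> miss, prune
    N7 x:[50/3,20] y:[17,31] z:[15,43/2] -> hit [17,20] leaf, test {P1@t=19, P6(miss)}

Summary -> nodes [0, 2, 4, 6, 5, 8, 10, 3, 7]; box-tests=9; leaf-entries=2; first=P8

== RESULT ==
8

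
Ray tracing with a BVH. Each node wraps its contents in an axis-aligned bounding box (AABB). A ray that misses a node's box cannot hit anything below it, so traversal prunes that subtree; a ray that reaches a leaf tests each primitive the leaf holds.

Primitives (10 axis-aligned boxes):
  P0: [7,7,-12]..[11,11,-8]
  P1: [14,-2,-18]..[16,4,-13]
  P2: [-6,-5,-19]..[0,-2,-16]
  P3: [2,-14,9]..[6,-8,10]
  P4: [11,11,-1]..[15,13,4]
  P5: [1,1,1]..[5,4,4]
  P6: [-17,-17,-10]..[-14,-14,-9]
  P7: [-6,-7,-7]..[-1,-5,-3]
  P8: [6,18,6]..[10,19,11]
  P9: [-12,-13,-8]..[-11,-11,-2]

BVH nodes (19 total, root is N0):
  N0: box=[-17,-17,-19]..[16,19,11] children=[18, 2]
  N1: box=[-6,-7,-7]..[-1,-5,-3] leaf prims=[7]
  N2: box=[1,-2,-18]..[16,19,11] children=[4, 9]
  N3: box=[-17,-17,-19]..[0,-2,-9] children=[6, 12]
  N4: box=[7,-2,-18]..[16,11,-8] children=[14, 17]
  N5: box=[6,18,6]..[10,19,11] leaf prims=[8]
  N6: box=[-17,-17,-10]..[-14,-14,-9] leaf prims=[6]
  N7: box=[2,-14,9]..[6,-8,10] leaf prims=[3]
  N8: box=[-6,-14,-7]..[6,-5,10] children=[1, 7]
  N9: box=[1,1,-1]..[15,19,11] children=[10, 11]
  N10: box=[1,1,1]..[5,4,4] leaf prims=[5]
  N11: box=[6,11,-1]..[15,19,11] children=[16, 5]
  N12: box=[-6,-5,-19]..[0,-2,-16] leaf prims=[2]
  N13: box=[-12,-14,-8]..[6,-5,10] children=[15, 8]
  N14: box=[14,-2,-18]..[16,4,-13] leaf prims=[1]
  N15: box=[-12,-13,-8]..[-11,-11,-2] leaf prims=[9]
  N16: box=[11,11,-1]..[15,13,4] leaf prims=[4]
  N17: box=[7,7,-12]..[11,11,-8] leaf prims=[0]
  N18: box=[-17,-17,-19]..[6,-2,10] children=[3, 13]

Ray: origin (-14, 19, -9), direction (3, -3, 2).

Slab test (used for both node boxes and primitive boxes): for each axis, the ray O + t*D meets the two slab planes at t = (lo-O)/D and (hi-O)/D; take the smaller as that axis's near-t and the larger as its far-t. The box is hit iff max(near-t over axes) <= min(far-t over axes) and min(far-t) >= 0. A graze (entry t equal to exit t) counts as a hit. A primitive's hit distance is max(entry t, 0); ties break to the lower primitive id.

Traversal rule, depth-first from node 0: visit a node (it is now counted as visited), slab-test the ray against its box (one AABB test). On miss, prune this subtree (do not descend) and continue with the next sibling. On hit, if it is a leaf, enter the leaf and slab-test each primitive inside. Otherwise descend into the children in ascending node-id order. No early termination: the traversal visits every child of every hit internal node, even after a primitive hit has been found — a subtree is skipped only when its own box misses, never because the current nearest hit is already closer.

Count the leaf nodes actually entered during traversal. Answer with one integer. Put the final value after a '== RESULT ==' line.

Walk:
N0 x:[-1,10] y:[0,12] z:[-5,10] -> hit [0,10], descend [2, 18]
  N2 x:[5,10] y:[0,7] z:[-9/2,10] -> hit [5,7], descend [4, 9]
    N4 x:[7,10] y:[8/3,7] z:[-9/2,1/2] -> miss, prune
    N9 x:[5,29/3] y:[0,6] z:[4,10] -> hit [5,6], descend [10, 11]
      N10 x:[5,19/3] y:[5,6] z:[5,13/2] -> hit [5,6] leaf, test {P5@t=5}
      N11 x:[20/3,29/3] y:[0,8/3] z:[4,10] -> miss, prune
  N18 x:[-1,20/3] y:[7,12] z:[-5,19/2] -> miss, prune

Visited [0, 2, 4, 9, 10, 11, 18]. Tests: 7 box, 1 leaf. Nearest: P5.

== RESULT ==
1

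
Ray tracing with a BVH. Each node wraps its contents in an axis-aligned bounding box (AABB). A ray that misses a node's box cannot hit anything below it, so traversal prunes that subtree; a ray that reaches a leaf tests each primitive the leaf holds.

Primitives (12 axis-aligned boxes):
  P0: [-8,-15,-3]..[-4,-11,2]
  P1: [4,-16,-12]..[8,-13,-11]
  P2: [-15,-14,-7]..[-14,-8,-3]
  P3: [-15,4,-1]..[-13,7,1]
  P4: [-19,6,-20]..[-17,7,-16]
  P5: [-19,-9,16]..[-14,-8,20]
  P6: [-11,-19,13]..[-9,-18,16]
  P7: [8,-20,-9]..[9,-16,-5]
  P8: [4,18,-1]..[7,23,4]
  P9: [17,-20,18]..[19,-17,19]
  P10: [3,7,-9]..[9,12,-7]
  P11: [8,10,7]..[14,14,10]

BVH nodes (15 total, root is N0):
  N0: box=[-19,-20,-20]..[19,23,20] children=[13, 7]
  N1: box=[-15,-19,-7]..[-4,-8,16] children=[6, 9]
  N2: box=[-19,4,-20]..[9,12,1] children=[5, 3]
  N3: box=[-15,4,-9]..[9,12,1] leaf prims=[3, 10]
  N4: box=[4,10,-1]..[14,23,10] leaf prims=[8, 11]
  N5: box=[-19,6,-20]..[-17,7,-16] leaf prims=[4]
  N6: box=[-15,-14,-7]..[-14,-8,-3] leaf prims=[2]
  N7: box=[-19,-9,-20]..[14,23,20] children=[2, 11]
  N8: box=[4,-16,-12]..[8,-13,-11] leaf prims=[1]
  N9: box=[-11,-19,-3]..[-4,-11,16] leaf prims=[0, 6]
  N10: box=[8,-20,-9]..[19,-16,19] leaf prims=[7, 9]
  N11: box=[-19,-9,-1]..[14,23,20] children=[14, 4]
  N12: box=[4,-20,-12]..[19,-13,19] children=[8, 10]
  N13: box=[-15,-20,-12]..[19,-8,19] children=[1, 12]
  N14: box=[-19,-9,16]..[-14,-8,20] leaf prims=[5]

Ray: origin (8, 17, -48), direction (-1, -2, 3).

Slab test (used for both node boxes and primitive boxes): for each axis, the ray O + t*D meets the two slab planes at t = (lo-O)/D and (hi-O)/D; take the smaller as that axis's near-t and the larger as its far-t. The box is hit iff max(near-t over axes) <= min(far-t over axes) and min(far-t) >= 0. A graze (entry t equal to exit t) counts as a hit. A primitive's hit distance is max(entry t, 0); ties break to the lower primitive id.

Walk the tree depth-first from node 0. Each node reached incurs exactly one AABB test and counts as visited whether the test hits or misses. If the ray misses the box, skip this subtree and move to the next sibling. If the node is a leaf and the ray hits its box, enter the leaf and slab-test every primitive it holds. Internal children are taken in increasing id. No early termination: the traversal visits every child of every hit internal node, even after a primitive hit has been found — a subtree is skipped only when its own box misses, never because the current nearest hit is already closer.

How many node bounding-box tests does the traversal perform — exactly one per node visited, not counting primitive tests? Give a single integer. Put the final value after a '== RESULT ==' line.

Walk:
N0 x:[-11,27] y:[-3,37/2] z:[28/3,68/3] -> hit [28/3,37/2], descend [7, 13]
  N7 x:[-6,27] y:[-3,13] z:[28/3,68/3] -> hit [28/3,13], descend [2, 11]
    N2 x:[-1,27] y:[5/2,13/2] z:[28/3,49/3] -> miss, prune
    N11 x:[-6,27] y:[-3,13] z:[47/3,68/3] -> miss, prune
  N13 x:[-11,23] y:[25/2,37/2] z:[12,67/3] -> hit [25/2,37/2], descend [1, 12]
    N1 x:[12,23] y:[25/2,18] z:[41/3,64/3] -> hit [41/3,18], descend [6, 9]
      N6 x:[22,23] y:[25/2,31/2] z:[41/3,15] -> miss, prune
      N9 x:[12,19] y:[14,18] z:[15,64/3] -> hit [15,18] leaf, test {P0@t=15, P6(miss)}
    N12 x:[-11,4] y:[15,37/2] z:[12,67/3] -> miss, prune

Summary -> nodes [0, 7, 2, 11, 13, 1, 6, 9, 12]; box-tests=9; leaf-entries=1; first=P0

== RESULT ==
9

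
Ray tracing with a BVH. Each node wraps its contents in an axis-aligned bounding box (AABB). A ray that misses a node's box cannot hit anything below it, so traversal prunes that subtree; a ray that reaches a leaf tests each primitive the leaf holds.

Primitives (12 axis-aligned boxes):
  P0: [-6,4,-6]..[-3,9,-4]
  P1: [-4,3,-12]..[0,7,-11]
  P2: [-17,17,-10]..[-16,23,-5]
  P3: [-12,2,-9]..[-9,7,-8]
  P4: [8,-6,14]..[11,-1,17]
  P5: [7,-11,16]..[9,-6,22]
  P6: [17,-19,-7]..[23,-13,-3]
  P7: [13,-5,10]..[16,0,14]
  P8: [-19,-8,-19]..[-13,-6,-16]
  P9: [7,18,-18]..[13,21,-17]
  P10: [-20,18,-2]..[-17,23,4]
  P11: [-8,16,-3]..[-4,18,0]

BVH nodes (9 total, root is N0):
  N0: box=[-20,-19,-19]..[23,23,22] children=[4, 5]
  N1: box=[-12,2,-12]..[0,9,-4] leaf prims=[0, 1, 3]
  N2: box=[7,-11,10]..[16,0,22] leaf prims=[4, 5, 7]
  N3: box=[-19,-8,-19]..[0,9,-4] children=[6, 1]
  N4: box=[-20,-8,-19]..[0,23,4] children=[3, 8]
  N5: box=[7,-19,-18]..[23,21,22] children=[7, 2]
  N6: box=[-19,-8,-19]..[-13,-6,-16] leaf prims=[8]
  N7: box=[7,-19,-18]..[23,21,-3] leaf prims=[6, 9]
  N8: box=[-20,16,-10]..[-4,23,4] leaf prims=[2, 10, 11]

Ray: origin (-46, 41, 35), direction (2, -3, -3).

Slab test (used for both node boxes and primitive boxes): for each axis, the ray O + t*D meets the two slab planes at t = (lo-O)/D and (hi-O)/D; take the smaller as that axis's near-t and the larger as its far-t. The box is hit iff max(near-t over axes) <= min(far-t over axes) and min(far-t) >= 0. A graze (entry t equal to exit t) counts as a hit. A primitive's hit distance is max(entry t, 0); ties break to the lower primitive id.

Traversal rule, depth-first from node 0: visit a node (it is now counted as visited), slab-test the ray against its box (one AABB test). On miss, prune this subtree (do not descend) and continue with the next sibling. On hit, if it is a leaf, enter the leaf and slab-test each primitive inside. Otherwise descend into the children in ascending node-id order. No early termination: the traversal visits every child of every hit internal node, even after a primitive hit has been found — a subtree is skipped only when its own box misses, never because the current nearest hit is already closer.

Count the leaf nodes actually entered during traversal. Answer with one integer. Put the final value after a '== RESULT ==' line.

Trace the traversal:
N0 x:[13,69/2] y:[6,20] z:[13/3,18] -> hit [13,18], descend [4, 5]
  N4 x:[13,23] y:[6,49/3] z:[31/3,18] -> hit [13,49/3], descend [3, 8]
    N3 x:[27/2,23] y:[32/3,49/3] z:[13,18] -> hit [27/2,49/3], descend [1, 6]
      N1 x:[17,23] y:[32/3,13] z:[13,47/3] -> miss, prune
      N6 x:[27/2,33/2] y:[47/3,49/3] z:[17,18] -> miss, prune
    N8 x:[13,21] y:[6,25/3] z:[31/3,15] -> miss, prune
  N5 x:[53/2,69/2] y:[20/3,20] z:[13/3,53/3] -> miss, prune

order=[0, 4, 3, 1, 6, 8, 5]  |boxes|=7  |leaves|=0  hit=miss

== RESULT ==
0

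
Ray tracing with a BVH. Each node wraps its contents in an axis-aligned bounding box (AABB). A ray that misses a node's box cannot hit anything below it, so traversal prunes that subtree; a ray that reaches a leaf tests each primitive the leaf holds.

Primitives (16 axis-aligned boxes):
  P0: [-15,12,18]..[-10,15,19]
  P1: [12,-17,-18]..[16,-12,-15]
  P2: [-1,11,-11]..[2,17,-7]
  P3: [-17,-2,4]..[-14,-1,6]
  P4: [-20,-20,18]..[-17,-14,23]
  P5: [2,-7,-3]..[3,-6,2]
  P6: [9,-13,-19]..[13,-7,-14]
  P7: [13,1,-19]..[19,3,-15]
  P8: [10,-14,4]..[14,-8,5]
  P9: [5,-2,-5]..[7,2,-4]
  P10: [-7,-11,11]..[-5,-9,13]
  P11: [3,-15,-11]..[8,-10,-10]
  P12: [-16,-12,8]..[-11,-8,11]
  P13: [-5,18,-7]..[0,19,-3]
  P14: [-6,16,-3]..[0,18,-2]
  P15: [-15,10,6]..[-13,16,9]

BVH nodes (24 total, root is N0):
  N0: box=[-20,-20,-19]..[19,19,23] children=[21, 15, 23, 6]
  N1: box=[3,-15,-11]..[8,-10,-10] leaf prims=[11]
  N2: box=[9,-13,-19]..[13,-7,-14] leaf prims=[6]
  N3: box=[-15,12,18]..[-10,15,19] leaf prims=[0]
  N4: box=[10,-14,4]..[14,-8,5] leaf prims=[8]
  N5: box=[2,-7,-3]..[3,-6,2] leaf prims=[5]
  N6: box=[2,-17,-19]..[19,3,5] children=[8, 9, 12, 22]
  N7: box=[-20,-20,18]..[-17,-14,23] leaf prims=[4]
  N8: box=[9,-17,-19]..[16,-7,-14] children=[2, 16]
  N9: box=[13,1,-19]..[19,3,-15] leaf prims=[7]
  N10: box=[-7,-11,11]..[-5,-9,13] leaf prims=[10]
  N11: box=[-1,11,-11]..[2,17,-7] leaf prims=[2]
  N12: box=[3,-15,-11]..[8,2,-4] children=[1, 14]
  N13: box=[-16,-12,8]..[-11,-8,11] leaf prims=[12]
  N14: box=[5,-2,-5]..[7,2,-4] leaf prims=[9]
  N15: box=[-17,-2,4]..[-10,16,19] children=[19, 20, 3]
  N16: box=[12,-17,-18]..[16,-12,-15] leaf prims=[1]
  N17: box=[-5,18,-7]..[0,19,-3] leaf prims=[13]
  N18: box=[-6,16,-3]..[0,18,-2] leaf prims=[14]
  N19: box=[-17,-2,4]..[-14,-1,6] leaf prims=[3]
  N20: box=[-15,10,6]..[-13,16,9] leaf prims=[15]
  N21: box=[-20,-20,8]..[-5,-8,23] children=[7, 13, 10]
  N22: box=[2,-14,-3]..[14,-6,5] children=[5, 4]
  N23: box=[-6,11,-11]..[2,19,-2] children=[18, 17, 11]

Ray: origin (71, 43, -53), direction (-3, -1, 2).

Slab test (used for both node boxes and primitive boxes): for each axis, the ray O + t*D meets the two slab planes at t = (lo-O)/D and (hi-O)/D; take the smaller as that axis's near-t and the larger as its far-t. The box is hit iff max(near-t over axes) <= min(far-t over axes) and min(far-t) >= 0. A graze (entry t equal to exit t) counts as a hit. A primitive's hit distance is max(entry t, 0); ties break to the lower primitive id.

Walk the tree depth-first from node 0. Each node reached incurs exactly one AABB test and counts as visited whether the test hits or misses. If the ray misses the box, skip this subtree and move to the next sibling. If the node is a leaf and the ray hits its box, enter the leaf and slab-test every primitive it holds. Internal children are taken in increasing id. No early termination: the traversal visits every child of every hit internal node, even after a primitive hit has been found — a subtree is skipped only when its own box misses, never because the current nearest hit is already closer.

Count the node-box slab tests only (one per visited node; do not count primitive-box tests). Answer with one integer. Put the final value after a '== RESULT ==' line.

Traverse from the root:
N0 x:[52/3,91/3] y:[24,63] z:[17,38] -> hit [24,91/3], descend [6, 15, 21, 23]
  N6 x:[52/3,23] y:[40,60] z:[17,29] -> miss, prune
  N15 x:[27,88/3] y:[27,45] z:[57/2,36] -> hit [57/2,88/3], descend [3, 19, 20]
    N3 x:[27,86/3] y:[28,31] z:[71/2,36] -> miss, prune
    N19 x:[85/3,88/3] y:[44,45] z:[57/2,59/2] -> miss, prune
    N20 x:[28,86/3] y:[27,33] z:[59/2,31] -> miss, prune
  N21 x:[76/3,91/3] y:[51,63] z:[61/2,38] -> miss, prune
  N23 x:[23,77/3] y:[24,32] z:[21,51/2] -> hit [24,51/2], descend [11, 17, 18]
    N11 x:[23,24] y:[26,32] z:[21,23] -> miss, prune
    N17 x:[71/3,76/3] y:[24,25] z:[23,25] -> hit [24,25] leaf, test {P13@t=24}
    N18 x:[71/3,77/3] y:[25,27] z:[25,51/2] -> hit [25,51/2] leaf, test {P14@t=25}

Visited [0, 6, 15, 3, 19, 20, 21, 23, 11, 17, 18]. Tests: 11 box, 2 leaf. Nearest: P13.

== RESULT ==
11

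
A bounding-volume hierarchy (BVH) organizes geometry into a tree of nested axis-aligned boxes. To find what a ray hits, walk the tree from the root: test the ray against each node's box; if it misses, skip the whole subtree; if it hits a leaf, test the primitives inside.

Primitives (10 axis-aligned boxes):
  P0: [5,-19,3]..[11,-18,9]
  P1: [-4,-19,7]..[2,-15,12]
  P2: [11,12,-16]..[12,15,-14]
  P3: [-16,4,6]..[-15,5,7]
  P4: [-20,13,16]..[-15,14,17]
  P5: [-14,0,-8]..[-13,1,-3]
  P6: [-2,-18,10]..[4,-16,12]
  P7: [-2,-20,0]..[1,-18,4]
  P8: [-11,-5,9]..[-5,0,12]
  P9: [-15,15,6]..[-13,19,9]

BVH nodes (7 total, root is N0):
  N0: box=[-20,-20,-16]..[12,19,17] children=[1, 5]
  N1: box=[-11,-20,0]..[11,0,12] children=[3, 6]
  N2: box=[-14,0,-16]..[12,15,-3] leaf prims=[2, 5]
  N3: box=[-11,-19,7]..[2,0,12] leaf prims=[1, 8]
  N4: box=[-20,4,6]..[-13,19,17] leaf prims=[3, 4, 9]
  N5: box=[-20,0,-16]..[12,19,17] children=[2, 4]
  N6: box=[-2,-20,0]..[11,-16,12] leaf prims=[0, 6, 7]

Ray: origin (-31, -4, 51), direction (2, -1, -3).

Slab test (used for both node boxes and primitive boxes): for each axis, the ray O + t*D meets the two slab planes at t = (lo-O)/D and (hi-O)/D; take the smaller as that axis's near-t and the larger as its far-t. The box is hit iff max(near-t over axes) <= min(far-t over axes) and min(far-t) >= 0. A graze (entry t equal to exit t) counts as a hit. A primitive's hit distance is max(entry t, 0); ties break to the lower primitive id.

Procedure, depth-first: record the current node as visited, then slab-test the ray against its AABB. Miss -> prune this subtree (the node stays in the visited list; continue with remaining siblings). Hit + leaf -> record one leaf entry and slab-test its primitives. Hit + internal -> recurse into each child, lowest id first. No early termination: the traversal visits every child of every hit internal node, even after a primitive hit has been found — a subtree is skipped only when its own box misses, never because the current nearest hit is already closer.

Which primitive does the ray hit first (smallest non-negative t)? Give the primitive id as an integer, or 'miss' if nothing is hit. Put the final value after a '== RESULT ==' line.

Trace the traversal:
N0 x:[11/2,43/2] y:[-23,16] z:[34/3,67/3] -> hit [34/3,16], descend [1, 5]
  N1 x:[10,21] y:[-4,16] z:[13,17] -> hit [13,16], descend [3, 6]
    N3 x:[10,33/2] y:[-4,15] z:[13,44/3] -> hit [13,44/3] leaf, test {P1@t=27/2, P8(miss)}
    N6 x:[29/2,21] y:[12,16] z:[13,17] -> hit [29/2,16] leaf, test {P0(miss), P6(miss), P7@t=47/3}
  N5 x:[11/2,43/2] y:[-23,-4] z:[34/3,67/3] -> miss, prune

Summary -> nodes [0, 1, 3, 6, 5]; box-tests=5; leaf-entries=2; first=P1

== RESULT ==
1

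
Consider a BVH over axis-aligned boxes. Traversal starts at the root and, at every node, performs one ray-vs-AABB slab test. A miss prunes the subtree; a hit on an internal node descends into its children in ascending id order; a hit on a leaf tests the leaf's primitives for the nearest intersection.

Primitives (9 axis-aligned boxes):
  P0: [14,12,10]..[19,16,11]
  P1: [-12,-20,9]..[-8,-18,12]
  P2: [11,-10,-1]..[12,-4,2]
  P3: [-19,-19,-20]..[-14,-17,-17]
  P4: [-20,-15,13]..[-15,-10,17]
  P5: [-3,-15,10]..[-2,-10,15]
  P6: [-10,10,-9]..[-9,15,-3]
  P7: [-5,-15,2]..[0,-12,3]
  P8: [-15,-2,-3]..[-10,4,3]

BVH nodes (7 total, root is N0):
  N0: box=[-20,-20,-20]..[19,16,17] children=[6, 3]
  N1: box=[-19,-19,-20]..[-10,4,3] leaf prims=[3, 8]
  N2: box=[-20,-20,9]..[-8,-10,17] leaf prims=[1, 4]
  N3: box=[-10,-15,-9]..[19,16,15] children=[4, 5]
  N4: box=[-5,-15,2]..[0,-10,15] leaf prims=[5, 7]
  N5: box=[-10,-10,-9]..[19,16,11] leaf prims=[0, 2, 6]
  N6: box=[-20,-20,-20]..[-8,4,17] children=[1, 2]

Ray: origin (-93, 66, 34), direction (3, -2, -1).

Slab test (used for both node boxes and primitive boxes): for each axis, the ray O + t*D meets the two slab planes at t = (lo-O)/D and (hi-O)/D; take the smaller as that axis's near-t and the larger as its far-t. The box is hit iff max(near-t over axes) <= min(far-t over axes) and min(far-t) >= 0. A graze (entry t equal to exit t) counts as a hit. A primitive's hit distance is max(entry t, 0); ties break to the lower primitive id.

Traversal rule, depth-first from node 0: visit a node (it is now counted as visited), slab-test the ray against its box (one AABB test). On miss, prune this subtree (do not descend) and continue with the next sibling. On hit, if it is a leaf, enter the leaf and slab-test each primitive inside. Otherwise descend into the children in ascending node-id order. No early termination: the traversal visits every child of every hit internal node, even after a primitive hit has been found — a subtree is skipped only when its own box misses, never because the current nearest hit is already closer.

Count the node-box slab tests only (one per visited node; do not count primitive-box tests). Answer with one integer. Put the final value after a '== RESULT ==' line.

Walk:
N0 x:[73/3,112/3] y:[25,43] z:[17,54] -> hit [25,112/3], descend [3, 6]
  N3 x:[83/3,112/3] y:[25,81/2] z:[19,43] -> hit [83/3,112/3], descend [4, 5]
    N4 x:[88/3,31] y:[38,81/2] z:[19,32] -> miss, prune
    N5 x:[83/3,112/3] y:[25,38] z:[23,43] -> hit [83/3,112/3] leaf, test {P0(miss), P2@t=35, P6(miss)}
  N6 x:[73/3,85/3] y:[31,43] z:[17,54] -> miss, prune

Visited [0, 3, 4, 5, 6]. Tests: 5 box, 1 leaf. Nearest: P2.

== RESULT ==
5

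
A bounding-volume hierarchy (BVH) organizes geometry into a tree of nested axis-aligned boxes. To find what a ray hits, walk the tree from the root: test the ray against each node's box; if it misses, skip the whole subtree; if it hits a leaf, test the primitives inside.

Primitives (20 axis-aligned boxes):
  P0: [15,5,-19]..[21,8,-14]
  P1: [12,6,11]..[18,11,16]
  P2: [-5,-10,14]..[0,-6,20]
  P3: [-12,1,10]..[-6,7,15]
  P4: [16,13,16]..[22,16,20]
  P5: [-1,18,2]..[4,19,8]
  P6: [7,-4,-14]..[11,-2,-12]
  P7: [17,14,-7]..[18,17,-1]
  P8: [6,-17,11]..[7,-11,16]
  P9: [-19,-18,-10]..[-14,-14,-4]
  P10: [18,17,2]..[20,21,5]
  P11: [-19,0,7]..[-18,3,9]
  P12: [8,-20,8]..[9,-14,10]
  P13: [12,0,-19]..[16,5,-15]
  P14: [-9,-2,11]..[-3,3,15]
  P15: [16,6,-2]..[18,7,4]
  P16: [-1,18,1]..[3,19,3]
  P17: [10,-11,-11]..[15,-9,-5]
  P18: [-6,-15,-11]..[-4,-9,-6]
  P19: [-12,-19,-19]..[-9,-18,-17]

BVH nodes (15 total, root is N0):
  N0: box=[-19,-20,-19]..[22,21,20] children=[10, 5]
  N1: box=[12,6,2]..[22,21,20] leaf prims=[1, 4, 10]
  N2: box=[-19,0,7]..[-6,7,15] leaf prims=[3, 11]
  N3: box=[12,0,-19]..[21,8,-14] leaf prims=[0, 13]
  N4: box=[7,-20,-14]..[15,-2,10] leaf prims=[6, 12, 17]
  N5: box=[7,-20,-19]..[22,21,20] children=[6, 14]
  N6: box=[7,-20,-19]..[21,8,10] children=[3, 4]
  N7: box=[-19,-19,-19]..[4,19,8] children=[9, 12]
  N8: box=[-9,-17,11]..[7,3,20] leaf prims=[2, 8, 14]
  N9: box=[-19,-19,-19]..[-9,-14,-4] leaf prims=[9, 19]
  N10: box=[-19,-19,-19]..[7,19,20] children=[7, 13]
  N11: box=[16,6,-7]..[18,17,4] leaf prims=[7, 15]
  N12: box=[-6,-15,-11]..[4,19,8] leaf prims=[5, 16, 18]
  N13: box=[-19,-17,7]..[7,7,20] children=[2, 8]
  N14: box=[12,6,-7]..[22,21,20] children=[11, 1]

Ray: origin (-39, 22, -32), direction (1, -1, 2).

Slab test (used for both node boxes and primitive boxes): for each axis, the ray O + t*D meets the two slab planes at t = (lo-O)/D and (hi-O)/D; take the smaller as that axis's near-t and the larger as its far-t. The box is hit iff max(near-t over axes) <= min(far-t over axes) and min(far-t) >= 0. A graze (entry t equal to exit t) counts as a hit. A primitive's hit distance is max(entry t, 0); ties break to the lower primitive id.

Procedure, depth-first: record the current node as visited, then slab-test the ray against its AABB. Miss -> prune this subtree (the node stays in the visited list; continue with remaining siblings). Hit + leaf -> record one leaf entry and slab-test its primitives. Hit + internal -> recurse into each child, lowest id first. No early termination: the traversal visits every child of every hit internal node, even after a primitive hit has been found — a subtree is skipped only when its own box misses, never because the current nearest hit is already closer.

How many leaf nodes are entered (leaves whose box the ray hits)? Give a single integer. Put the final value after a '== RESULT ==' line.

Traverse from the root:
N0 x:[20,61] y:[1,42] z:[13/2,26] -> hit [20,26], descend [5, 10]
  N5 x:[46,61] y:[1,42] z:[13/2,26] -> miss, prune
  N10 x:[20,46] y:[3,41] z:[13/2,26] -> hit [20,26], descend [7, 13]
    N7 x:[20,43] y:[3,41] z:[13/2,20] -> hit [20,20], descend [9, 12]
      N9 x:[20,30] y:[36,41] z:[13/2,14] -> miss, prune
      N12 x:[33,43] y:[3,37] z:[21/2,20] -> miss, prune
    N13 x:[20,46] y:[15,39] z:[39/2,26] -> hit [20,26], descend [2, 8]
      N2 x:[20,33] y:[15,22] z:[39/2,47/2] -> hit [20,22] leaf, test {P3(miss), P11@t=20}
      N8 x:[30,46] y:[19,39] z:[43/2,26] -> miss, prune

Summary -> nodes [0, 5, 10, 7, 9, 12, 13, 2, 8]; box-tests=9; leaf-entries=1; first=P11

== RESULT ==
1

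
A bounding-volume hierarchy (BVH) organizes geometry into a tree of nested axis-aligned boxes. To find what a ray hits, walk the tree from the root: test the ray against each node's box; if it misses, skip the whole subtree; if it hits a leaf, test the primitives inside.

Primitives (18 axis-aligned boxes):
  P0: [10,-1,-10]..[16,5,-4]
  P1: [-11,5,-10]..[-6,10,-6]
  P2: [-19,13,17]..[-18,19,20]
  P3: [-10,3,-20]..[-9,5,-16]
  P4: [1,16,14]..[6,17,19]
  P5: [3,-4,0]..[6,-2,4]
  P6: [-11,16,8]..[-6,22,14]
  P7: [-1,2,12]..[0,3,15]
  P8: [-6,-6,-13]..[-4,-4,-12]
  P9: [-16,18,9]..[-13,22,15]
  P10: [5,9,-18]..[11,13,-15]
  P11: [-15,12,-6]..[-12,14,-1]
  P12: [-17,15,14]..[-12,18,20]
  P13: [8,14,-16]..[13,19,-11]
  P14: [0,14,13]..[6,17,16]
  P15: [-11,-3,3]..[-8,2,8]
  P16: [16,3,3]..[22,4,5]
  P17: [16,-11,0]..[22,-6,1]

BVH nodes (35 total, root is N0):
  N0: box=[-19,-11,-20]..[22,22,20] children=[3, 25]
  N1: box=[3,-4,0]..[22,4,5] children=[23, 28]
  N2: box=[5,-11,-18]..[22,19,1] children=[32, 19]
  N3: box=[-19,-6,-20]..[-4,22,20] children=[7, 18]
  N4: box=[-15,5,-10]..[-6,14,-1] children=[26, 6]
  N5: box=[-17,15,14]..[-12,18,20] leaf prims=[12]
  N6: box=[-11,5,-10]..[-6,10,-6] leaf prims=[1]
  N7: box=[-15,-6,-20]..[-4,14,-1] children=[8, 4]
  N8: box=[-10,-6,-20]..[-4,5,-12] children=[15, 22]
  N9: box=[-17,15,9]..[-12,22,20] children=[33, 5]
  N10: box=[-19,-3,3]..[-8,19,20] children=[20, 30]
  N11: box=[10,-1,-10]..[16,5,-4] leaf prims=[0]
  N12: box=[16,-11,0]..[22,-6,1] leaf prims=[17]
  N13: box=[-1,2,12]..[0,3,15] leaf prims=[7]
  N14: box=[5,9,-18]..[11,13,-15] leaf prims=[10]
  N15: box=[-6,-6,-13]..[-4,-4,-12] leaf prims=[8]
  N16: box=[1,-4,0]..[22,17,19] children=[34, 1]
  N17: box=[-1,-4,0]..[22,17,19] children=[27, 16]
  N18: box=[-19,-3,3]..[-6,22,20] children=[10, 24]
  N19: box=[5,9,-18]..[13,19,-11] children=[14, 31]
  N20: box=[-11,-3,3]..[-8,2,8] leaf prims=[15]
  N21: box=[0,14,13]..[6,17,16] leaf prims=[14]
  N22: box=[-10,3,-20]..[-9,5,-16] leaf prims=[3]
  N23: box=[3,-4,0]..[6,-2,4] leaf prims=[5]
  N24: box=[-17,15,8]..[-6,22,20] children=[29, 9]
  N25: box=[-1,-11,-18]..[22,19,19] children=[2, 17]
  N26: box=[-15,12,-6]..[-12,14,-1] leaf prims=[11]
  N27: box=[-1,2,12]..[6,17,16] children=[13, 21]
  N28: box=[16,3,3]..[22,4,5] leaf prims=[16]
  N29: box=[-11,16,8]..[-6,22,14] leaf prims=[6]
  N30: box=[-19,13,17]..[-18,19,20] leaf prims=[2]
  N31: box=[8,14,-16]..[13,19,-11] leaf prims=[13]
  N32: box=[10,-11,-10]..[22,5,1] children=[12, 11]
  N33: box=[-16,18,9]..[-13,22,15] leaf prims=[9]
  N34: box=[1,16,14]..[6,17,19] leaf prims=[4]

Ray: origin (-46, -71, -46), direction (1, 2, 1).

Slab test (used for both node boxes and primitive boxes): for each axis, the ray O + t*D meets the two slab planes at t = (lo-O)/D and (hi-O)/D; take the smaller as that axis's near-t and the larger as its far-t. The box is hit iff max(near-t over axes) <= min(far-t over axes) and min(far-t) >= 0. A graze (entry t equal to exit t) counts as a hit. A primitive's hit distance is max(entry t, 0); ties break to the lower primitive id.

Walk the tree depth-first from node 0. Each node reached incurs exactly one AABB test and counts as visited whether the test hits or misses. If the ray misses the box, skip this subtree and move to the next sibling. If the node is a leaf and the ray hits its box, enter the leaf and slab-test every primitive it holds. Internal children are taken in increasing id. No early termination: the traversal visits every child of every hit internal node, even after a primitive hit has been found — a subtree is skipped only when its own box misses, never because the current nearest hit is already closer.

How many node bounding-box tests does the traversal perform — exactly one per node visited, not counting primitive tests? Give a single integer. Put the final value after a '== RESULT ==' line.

Trace the traversal:
N0 x:[27,68] y:[30,93/2] z:[26,66] -> hit [30,93/2], descend [3, 25]
  N3 x:[27,42] y:[65/2,93/2] z:[26,66] -> hit [65/2,42], descend [7, 18]
    N7 x:[31,42] y:[65/2,85/2] z:[26,45] -> hit [65/2,42], descend [4, 8]
      N4 x:[31,40] y:[38,85/2] z:[36,45] -> hit [38,40], descend [6, 26]
        N6 x:[35,40] y:[38,81/2] z:[36,40] -> hit [38,40] leaf, test {P1@t=38}
        N26 x:[31,34] y:[83/2,85/2] z:[40,45] -> miss, prune
      N8 x:[36,42] y:[65/2,38] z:[26,34] -> miss, prune
    N18 x:[27,40] y:[34,93/2] z:[49,66] -> miss, prune
  N25 x:[45,68] y:[30,45] z:[28,65] -> hit [45,45], descend [2, 17]
    N2 x:[51,68] y:[30,45] z:[28,47] -> miss, prune
    N17 x:[45,68] y:[67/2,44] z:[46,65] -> miss, prune

order=[0, 3, 7, 4, 6, 26, 8, 18, 25, 2, 17]  |boxes|=11  |leaves|=1  hit=P1

== RESULT ==
11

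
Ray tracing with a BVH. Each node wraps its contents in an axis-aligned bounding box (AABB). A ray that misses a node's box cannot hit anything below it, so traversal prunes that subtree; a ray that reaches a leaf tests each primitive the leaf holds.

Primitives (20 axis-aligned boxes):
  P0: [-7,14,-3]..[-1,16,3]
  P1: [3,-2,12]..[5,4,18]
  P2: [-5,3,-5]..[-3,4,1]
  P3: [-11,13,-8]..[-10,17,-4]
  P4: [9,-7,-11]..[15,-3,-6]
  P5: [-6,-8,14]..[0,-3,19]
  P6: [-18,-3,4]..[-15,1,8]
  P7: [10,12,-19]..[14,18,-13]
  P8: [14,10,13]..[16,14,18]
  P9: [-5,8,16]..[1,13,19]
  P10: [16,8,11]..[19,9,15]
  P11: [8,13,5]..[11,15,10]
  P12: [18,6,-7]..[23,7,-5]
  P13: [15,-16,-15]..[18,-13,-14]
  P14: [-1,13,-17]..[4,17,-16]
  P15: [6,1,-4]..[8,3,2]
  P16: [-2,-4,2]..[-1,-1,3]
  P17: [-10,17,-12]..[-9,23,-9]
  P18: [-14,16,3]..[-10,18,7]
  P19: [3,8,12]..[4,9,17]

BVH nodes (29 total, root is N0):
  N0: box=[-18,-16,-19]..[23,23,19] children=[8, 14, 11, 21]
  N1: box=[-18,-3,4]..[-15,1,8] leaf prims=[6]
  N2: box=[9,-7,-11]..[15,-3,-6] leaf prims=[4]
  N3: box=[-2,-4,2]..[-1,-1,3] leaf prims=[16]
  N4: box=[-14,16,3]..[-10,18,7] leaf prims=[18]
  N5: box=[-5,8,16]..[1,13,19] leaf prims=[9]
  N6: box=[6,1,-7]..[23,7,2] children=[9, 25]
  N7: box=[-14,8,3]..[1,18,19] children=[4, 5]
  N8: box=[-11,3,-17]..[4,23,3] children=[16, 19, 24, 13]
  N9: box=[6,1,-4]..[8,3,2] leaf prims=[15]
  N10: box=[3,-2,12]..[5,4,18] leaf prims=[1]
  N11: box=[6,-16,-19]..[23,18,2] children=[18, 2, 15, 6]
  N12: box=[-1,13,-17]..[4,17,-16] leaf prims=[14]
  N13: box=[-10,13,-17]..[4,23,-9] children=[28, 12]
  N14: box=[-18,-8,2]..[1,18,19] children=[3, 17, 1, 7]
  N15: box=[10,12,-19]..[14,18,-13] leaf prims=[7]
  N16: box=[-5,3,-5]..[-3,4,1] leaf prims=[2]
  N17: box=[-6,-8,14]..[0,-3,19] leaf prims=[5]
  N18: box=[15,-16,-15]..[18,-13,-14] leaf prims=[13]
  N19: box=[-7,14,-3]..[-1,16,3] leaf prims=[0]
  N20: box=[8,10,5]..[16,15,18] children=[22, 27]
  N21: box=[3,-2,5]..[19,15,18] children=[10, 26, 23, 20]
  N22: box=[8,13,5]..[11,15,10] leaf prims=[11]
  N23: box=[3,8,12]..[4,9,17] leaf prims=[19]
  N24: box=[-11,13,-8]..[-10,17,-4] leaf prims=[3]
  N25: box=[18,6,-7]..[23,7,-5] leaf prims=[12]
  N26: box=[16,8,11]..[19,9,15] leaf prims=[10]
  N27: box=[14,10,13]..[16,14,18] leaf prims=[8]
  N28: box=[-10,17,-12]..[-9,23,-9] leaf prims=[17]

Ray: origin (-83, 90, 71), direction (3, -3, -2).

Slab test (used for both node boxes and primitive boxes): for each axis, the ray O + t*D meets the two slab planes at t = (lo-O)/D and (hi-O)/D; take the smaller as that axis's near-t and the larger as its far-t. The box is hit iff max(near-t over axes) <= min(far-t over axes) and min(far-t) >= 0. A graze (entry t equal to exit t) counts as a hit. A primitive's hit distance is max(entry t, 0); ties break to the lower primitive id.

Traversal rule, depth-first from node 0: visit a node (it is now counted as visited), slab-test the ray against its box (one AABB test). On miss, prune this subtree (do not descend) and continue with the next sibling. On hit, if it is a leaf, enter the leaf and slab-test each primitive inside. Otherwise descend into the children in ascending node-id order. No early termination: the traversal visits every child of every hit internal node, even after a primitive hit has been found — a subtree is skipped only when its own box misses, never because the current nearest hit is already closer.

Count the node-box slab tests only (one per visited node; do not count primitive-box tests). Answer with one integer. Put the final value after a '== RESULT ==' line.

Trace the traversal:
N0 x:[65/3,106/3] y:[67/3,106/3] z:[26,45] -> hit [26,106/3], descend [8, 11, 14, 21]
  N8 x:[24,29] y:[67/3,29] z:[34,44] -> miss, prune
  N11 x:[89/3,106/3] y:[24,106/3] z:[69/2,45] -> hit [69/2,106/3], descend [2, 6, 15, 18]
    N2 x:[92/3,98/3] y:[31,97/3] z:[77/2,41] -> miss, prune
    N6 x:[89/3,106/3] y:[83/3,89/3] z:[69/2,39] -> miss, prune
    N15 x:[31,97/3] y:[24,26] z:[42,45] -> miss, prune
    N18 x:[98/3,101/3] y:[103/3,106/3] z:[85/2,43] -> miss, prune
  N14 x:[65/3,28] y:[24,98/3] z:[26,69/2] -> hit [26,28], descend [1, 3, 7, 17]
    N1 x:[65/3,68/3] y:[89/3,31] z:[63/2,67/2] -> miss, prune
    N3 x:[27,82/3] y:[91/3,94/3] z:[34,69/2] -> miss, prune
    N7 x:[23,28] y:[24,82/3] z:[26,34] -> hit [26,82/3], descend [4, 5]
      N4 x:[23,73/3] y:[24,74/3] z:[32,34] -> miss, prune
      N5 x:[26,28] y:[77/3,82/3] z:[26,55/2] -> hit [26,82/3] leaf, test {P9@t=26}
    N17 x:[77/3,83/3] y:[31,98/3] z:[26,57/2] -> miss, prune
  N21 x:[86/3,34] y:[25,92/3] z:[53/2,33] -> hit [86/3,92/3], descend [10, 20, 23, 26]
    N10 x:[86/3,88/3] y:[86/3,92/3] z:[53/2,59/2] -> hit [86/3,88/3] leaf, test {P1@t=86/3}
    N20 x:[91/3,33] y:[25,80/3] z:[53/2,33] -> miss, prune
    N23 x:[86/3,29] y:[27,82/3] z:[27,59/2] -> miss, prune
    N26 x:[33,34] y:[27,82/3] z:[28,30] -> miss, prune

Visited [0, 8, 11, 2, 6, 15, 18, 14, 1, 3, 7, 4, 5, 17, 21, 10, 20, 23, 26]. Tests: 19 box, 2 leaf. Nearest: P9.

== RESULT ==
19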